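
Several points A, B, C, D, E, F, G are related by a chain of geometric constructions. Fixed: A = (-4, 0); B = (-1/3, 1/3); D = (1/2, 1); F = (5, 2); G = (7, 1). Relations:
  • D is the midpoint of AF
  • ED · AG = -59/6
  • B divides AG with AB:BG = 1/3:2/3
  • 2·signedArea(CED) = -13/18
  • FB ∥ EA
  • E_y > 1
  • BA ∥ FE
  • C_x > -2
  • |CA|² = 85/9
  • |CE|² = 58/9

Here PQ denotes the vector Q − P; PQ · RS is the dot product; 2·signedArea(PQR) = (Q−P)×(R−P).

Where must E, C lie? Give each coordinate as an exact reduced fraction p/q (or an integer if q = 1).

1. E_x = 4/3  [FB ∥ EA ∩ BA ∥ FE]
2. E_y = 5/3  [FB ∥ EA ∩ BA ∥ FE]
   → E = (4/3, 5/3)
3. C_x = -1  [line 2/3·x + -5/6·y + 11/9 = 0 ∩ |CA|² = 85/9]
4. C_y = 2/3  [line 2/3·x + -5/6·y + 11/9 = 0 ∩ |CA|² = 85/9]
   → C = (-1, 2/3)

C = (-1, 2/3)
E = (4/3, 5/3)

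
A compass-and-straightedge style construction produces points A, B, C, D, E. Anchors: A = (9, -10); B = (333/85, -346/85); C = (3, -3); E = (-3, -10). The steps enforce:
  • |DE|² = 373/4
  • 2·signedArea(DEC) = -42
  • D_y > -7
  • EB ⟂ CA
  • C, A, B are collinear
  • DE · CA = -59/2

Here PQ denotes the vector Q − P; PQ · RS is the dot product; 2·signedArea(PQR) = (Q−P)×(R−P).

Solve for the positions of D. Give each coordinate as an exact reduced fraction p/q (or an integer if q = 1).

D = (6, -13/2)

1. D_x = 6  [2·signedArea(DEC) = -42 ∩ DE · CA = -59/2]
2. D_y = -13/2  [2·signedArea(DEC) = -42 ∩ DE · CA = -59/2]
   → D = (6, -13/2)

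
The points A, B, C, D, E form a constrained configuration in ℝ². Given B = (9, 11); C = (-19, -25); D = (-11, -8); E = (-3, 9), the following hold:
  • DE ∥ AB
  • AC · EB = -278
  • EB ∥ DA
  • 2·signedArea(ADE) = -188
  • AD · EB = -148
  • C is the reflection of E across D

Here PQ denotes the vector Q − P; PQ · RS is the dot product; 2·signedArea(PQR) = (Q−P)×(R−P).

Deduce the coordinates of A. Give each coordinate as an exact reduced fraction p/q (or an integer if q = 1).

A = (1, -6)

1. A_x = 1  [DE ∥ AB ∩ EB ∥ DA]
2. A_y = -6  [DE ∥ AB ∩ EB ∥ DA]
   → A = (1, -6)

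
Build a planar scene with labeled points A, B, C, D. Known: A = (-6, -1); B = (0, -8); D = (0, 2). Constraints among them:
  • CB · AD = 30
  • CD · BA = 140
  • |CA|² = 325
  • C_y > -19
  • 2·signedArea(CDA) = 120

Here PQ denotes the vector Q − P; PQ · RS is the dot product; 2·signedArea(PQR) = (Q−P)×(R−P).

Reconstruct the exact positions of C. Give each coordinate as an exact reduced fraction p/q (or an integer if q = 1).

1. C_x = 0  [CD · BA = 140 ∩ CB · AD = 30]
2. C_y = -18  [CD · BA = 140 ∩ CB · AD = 30]
   → C = (0, -18)

C = (0, -18)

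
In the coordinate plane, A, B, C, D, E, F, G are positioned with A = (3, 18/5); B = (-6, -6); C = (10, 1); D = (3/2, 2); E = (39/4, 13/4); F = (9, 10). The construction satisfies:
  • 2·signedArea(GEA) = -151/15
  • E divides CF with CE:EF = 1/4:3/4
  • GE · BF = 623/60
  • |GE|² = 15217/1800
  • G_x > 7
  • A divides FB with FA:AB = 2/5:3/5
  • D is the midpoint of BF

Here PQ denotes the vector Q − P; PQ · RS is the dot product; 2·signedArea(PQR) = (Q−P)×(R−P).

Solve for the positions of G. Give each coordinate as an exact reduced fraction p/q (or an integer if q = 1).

G = (22/3, 73/15)

1. G_x = 22/3  [2·signedArea(GEA) = -151/15 ∩ GE · BF = 623/60]
2. G_y = 73/15  [2·signedArea(GEA) = -151/15 ∩ GE · BF = 623/60]
   → G = (22/3, 73/15)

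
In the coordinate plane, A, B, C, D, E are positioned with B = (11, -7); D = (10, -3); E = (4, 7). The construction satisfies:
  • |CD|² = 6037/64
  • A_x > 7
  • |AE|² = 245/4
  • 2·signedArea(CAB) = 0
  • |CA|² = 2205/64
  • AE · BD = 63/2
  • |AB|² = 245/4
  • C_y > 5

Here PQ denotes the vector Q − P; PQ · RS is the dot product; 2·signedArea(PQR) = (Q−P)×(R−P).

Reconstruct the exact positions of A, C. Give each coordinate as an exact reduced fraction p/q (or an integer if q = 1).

1. A_x = 15/2  [line 1·x + -4·y + -15/2 = 0 ∩ |AE|² = 245/4]
2. A_y = 0  [line 1·x + -4·y + -15/2 = 0 ∩ |AE|² = 245/4]
   → A = (15/2, 0)
3. C_x = 39/8  [line 7·x + 7/2·y + -105/2 = 0 ∩ |CD|² = 6037/64]
4. C_y = 21/4  [line 7·x + 7/2·y + -105/2 = 0 ∩ |CD|² = 6037/64]
   → C = (39/8, 21/4)

A = (15/2, 0)
C = (39/8, 21/4)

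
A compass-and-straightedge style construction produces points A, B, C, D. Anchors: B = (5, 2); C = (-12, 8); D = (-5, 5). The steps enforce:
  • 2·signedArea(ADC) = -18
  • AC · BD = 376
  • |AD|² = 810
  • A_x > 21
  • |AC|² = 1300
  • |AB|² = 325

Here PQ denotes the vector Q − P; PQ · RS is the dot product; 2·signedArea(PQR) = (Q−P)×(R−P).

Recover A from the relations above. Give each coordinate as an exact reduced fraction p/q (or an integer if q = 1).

A = (22, -4)

1. A_x = 22  [2·signedArea(ADC) = -18 ∩ AC · BD = 376]
2. A_y = -4  [2·signedArea(ADC) = -18 ∩ AC · BD = 376]
   → A = (22, -4)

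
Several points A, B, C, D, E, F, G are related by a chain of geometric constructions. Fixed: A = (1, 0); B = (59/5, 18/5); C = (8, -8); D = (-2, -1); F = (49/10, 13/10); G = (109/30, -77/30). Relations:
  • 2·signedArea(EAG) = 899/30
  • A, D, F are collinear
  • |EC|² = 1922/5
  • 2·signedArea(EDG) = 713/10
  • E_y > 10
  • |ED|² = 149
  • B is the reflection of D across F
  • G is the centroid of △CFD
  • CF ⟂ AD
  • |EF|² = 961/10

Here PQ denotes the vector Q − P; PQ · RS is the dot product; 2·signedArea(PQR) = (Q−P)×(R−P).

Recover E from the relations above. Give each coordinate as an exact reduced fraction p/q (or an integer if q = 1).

E = (9/5, 53/5)

1. E_x = 9/5  [2·signedArea(EAG) = 899/30 ∩ 2·signedArea(EDG) = 713/10]
2. E_y = 53/5  [2·signedArea(EAG) = 899/30 ∩ 2·signedArea(EDG) = 713/10]
   → E = (9/5, 53/5)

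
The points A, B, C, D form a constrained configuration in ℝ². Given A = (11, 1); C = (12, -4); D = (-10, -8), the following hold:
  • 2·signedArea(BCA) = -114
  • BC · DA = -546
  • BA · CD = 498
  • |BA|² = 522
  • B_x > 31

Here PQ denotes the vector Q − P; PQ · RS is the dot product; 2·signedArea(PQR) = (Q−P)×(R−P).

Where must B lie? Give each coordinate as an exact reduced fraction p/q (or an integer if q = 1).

B = (32, 10)

1. B_x = 32  [BC · DA = -546 ∩ BA · CD = 498]
2. B_y = 10  [BC · DA = -546 ∩ BA · CD = 498]
   → B = (32, 10)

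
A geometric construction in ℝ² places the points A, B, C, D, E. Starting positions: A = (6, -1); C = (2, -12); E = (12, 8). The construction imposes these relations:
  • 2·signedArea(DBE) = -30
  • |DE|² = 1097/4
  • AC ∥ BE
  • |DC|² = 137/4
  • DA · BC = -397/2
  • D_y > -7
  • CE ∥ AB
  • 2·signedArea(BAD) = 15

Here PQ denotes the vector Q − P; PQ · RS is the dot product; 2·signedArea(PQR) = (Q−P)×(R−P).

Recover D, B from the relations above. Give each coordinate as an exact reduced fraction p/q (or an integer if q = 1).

1. B_x = 16  [AC ∥ BE ∩ CE ∥ AB]
2. B_y = 19  [AC ∥ BE ∩ CE ∥ AB]
   → B = (16, 19)
3. D_x = 4  [DA · BC = -397/2 ∩ 2·signedArea(DBE) = -30]
4. D_y = -13/2  [DA · BC = -397/2 ∩ 2·signedArea(DBE) = -30]
   → D = (4, -13/2)

B = (16, 19)
D = (4, -13/2)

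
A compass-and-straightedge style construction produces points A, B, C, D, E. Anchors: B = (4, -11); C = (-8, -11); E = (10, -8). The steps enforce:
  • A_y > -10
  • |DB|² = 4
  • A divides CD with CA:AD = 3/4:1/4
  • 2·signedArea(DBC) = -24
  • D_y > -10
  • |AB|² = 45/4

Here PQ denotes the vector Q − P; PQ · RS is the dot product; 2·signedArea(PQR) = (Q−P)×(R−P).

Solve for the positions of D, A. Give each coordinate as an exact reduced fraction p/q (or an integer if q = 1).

1. D_y = -9  [2·signedArea(DBC) = -24]
2. D_x = 4  [|DB|² = 4]
   → D = (4, -9)
3. A_x = 1  [A divides CD with CA:AD = 3/4:1/4]
4. A_y = -19/2  [A divides CD with CA:AD = 3/4:1/4]
   → A = (1, -19/2)

A = (1, -19/2)
D = (4, -9)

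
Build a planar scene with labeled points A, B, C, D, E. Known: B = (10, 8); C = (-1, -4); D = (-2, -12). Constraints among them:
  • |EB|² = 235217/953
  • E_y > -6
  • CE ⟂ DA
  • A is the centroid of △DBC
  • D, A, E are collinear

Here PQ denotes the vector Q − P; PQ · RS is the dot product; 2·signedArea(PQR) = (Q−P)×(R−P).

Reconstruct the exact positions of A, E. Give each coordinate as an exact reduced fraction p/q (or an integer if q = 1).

A = (7/3, -8/3)
E = (1175/953, -4800/953)

1. A_x = 7/3  [A is the centroid of △DBC]
2. A_y = -8/3  [A is the centroid of △DBC]
   → A = (7/3, -8/3)
3. E_x = 1175/953  [D, A, E are collinear ∩ CE ⟂ DA]
4. E_y = -4800/953  [D, A, E are collinear ∩ CE ⟂ DA]
   → E = (1175/953, -4800/953)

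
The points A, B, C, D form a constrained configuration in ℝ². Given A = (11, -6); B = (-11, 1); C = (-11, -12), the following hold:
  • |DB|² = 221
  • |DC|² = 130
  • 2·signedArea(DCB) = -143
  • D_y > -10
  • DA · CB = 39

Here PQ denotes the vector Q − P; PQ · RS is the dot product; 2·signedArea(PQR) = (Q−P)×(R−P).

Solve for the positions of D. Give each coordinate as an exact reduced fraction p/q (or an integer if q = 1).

D = (0, -9)

1. D_x = 0  [2·signedArea(DCB) = -143 ∩ DA · CB = 39]
2. D_y = -9  [2·signedArea(DCB) = -143 ∩ DA · CB = 39]
   → D = (0, -9)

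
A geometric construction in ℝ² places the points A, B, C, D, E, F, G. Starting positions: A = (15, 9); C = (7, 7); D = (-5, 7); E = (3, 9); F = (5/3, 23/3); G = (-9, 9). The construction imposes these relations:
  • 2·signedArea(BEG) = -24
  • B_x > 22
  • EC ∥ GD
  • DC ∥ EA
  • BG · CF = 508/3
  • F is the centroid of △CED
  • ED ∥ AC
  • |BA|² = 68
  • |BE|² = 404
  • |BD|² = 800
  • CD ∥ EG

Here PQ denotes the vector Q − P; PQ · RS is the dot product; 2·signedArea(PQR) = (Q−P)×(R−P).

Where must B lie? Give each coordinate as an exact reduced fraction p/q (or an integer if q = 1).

B = (23, 11)

1. B_x = 23  [2·signedArea(BEG) = -24 ∩ BG · CF = 508/3]
2. B_y = 11  [2·signedArea(BEG) = -24 ∩ BG · CF = 508/3]
   → B = (23, 11)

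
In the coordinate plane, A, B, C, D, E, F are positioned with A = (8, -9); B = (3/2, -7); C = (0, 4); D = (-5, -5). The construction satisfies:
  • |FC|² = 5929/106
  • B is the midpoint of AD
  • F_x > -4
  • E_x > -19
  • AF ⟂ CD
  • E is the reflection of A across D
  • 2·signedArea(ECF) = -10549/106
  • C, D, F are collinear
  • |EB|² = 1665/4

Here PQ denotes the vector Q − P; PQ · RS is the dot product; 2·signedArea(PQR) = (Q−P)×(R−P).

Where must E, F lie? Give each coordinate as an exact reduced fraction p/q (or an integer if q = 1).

E = (-18, -1)
F = (-385/106, -269/106)

1. E_x = -18  [E is the reflection of A across D]
2. E_y = -1  [E is the reflection of A across D]
   → E = (-18, -1)
3. F_x = -385/106  [C, D, F are collinear ∩ AF ⟂ CD]
4. F_y = -269/106  [C, D, F are collinear ∩ AF ⟂ CD]
   → F = (-385/106, -269/106)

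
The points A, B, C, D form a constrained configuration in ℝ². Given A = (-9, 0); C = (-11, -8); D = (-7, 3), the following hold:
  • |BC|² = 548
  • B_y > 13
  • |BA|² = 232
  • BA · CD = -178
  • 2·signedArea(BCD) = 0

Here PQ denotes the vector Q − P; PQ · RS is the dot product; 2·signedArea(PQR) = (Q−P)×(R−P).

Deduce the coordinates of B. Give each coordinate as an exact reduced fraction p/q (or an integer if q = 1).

1. B_x = -3  [2·signedArea(BCD) = 0 ∩ BA · CD = -178]
2. B_y = 14  [2·signedArea(BCD) = 0 ∩ BA · CD = -178]
   → B = (-3, 14)

B = (-3, 14)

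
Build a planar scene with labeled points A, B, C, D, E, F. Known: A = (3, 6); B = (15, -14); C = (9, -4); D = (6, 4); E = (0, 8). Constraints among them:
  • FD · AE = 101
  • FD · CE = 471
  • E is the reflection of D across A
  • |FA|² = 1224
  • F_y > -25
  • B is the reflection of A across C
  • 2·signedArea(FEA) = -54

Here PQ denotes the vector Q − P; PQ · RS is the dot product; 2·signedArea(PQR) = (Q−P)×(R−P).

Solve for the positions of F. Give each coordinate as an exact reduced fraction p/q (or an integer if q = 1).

1. F_x = 21  [FD · CE = 471 ∩ 2·signedArea(FEA) = -54]
2. F_y = -24  [FD · CE = 471 ∩ 2·signedArea(FEA) = -54]
   → F = (21, -24)

F = (21, -24)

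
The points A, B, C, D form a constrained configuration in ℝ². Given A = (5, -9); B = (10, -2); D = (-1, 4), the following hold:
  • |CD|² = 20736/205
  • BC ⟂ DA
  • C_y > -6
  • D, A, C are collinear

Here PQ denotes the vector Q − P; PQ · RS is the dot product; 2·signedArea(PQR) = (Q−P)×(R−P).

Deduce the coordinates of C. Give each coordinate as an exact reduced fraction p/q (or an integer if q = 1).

1. C_x = 659/205  [D, A, C are collinear ∩ BC ⟂ DA]
2. C_y = -1052/205  [D, A, C are collinear ∩ BC ⟂ DA]
   → C = (659/205, -1052/205)

C = (659/205, -1052/205)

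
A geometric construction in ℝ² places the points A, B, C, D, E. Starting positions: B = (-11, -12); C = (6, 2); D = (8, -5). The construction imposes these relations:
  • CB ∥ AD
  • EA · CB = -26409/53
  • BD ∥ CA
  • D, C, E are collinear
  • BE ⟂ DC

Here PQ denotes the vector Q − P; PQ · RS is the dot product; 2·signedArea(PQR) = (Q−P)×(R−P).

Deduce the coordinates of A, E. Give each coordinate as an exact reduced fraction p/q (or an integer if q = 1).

A = (25, 9)
E = (446/53, -342/53)

1. A_x = 25  [CB ∥ AD ∩ BD ∥ CA]
2. A_y = 9  [CB ∥ AD ∩ BD ∥ CA]
   → A = (25, 9)
3. E_x = 446/53  [D, C, E are collinear ∩ BE ⟂ DC]
4. E_y = -342/53  [D, C, E are collinear ∩ BE ⟂ DC]
   → E = (446/53, -342/53)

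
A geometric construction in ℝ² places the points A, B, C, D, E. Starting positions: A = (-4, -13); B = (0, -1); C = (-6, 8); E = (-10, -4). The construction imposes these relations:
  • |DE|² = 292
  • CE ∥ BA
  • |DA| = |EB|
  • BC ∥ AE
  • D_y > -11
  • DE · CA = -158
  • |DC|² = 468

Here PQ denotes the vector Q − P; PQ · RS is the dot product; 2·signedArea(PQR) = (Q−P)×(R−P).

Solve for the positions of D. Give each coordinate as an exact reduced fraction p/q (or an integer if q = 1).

1. D_x = 6  [line -2·x + 21·y + 222 = 0 ∩ |DE|² = 292]
2. D_y = -10  [line -2·x + 21·y + 222 = 0 ∩ |DE|² = 292]
   → D = (6, -10)

D = (6, -10)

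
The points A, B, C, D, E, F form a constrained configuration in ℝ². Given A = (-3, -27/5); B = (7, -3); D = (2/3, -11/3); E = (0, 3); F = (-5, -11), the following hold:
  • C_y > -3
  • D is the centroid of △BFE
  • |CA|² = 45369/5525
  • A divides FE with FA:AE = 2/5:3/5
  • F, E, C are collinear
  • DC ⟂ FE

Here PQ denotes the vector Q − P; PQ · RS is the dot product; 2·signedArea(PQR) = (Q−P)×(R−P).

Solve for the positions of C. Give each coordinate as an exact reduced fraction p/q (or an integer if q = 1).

C = (-450/221, -597/221)

1. C_x = -450/221  [F, E, C are collinear ∩ DC ⟂ FE]
2. C_y = -597/221  [F, E, C are collinear ∩ DC ⟂ FE]
   → C = (-450/221, -597/221)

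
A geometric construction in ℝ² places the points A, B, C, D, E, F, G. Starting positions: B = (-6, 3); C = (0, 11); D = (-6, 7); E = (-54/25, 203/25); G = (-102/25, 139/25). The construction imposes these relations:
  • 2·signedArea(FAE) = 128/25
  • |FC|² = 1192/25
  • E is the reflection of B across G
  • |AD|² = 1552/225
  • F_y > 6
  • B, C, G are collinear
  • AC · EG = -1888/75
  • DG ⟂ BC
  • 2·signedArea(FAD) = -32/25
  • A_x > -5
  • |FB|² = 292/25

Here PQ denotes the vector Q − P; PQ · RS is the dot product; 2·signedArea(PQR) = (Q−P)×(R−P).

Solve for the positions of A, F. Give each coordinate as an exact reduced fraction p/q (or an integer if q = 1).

1. A_x = -118/25  [line 48/25·x + 64/25·y + -224/75 = 0 ∩ |AD|² = 1552/225]
2. A_y = 353/75  [line 48/25·x + 64/25·y + -224/75 = 0 ∩ |AD|² = 1552/225]
   → A = (-118/25, 353/75)
3. F_x = -126/25  [2·signedArea(FAE) = 128/25 ∩ 2·signedArea(FAD) = -32/25]
4. F_y = 157/25  [2·signedArea(FAE) = 128/25 ∩ 2·signedArea(FAD) = -32/25]
   → F = (-126/25, 157/25)

A = (-118/25, 353/75)
F = (-126/25, 157/25)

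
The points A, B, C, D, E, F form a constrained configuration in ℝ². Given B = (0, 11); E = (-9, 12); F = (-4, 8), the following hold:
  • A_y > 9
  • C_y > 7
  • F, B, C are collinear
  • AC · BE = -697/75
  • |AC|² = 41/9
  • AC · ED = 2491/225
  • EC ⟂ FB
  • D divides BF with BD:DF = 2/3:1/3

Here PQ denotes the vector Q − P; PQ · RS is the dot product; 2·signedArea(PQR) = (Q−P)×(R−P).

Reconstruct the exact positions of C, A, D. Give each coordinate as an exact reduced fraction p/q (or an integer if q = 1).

1. C_x = -132/25  [F, B, C are collinear ∩ EC ⟂ FB]
2. C_y = 176/25  [F, B, C are collinear ∩ EC ⟂ FB]
   → C = (-132/25, 176/25)
3. A_x = -457/75  [line 9·x + -1·y + 4789/75 = 0 ∩ |AC|² = 41/9]
4. A_y = 676/75  [line 9·x + -1·y + 4789/75 = 0 ∩ |AC|² = 41/9]
   → A = (-457/75, 676/75)
5. D_x = -8/3  [AC · ED = 2491/225 ∩ D divides BF with BD:DF = 2/3:1/3]
6. D_y = 9  [AC · ED = 2491/225 ∩ D divides BF with BD:DF = 2/3:1/3]
   → D = (-8/3, 9)

A = (-457/75, 676/75)
C = (-132/25, 176/25)
D = (-8/3, 9)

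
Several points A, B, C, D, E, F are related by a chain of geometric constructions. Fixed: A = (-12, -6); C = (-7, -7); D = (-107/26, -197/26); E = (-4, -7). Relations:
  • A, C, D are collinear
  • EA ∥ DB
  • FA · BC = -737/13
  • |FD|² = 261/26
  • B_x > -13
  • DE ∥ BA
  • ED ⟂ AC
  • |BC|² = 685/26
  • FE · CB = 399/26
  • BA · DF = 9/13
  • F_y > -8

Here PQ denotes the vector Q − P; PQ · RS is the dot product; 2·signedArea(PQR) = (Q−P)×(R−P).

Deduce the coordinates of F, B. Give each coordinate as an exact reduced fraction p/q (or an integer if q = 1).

B = (-315/26, -171/26)
F = (-1, -7)

1. B_x = -315/26  [DE ∥ BA ∩ EA ∥ DB]
2. B_y = -171/26  [DE ∥ BA ∩ EA ∥ DB]
   → B = (-315/26, -171/26)
3. F_x = -1  [FA · BC = -737/13 ∩ BA · DF = 9/13]
4. F_y = -7  [FA · BC = -737/13 ∩ BA · DF = 9/13]
   → F = (-1, -7)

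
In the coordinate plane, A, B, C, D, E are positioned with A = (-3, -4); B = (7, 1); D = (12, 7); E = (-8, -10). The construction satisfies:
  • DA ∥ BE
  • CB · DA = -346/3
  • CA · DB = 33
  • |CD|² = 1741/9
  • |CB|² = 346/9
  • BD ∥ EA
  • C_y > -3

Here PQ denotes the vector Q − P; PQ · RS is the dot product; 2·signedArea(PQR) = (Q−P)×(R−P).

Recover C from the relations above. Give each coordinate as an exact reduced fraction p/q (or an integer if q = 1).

C = (2, -8/3)

1. C_x = 2  [CB · DA = -346/3 ∩ CA · DB = 33]
2. C_y = -8/3  [CB · DA = -346/3 ∩ CA · DB = 33]
   → C = (2, -8/3)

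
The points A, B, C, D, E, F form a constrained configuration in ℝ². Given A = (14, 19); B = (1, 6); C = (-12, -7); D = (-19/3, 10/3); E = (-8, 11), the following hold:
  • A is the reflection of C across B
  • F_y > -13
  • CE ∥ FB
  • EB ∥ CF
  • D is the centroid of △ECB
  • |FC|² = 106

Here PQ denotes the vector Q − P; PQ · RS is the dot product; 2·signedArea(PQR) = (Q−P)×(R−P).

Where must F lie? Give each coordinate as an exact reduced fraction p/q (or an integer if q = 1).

F = (-3, -12)

1. F_x = -3  [CE ∥ FB ∩ EB ∥ CF]
2. F_y = -12  [CE ∥ FB ∩ EB ∥ CF]
   → F = (-3, -12)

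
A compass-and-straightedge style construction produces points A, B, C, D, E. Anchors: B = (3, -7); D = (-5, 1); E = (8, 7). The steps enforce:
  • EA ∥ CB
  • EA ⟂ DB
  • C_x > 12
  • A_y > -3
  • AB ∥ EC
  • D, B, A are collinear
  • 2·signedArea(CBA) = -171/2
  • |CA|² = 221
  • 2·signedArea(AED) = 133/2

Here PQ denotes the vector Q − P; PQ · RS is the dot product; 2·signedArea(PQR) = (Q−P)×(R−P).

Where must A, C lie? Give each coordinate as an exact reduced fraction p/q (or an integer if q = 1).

1. A_x = -3/2  [D, B, A are collinear ∩ EA ⟂ DB]
2. A_y = -5/2  [D, B, A are collinear ∩ EA ⟂ DB]
   → A = (-3/2, -5/2)
3. C_x = 25/2  [EA ∥ CB ∩ AB ∥ EC]
4. C_y = 5/2  [EA ∥ CB ∩ AB ∥ EC]
   → C = (25/2, 5/2)

A = (-3/2, -5/2)
C = (25/2, 5/2)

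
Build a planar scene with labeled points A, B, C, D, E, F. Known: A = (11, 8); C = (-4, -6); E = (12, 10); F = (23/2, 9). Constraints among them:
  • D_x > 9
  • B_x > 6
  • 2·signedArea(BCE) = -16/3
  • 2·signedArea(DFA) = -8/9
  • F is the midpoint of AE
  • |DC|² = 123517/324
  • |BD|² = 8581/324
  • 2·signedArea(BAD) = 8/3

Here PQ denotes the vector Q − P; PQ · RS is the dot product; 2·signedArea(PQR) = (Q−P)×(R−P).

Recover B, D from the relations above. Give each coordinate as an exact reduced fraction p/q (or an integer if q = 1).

B = (19/3, 4)
D = (179/18, 23/3)

1. D_x = 179/18  [line 1·x + -1/2·y + -55/9 = 0 ∩ |DC|² = 123517/324]
2. D_y = 23/3  [line 1·x + -1/2·y + -55/9 = 0 ∩ |DC|² = 123517/324]
   → D = (179/18, 23/3)
3. B_x = 19/3  [2·signedArea(BAD) = 8/3 ∩ 2·signedArea(BCE) = -16/3]
4. B_y = 4  [2·signedArea(BAD) = 8/3 ∩ 2·signedArea(BCE) = -16/3]
   → B = (19/3, 4)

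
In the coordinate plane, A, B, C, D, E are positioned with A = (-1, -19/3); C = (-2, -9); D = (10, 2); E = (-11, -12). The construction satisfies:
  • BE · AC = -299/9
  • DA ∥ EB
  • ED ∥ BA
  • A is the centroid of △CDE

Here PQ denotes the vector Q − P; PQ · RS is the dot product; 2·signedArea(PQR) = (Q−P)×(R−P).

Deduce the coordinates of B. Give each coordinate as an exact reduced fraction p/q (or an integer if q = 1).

B = (-22, -61/3)

1. B_x = -22  [ED ∥ BA ∩ DA ∥ EB]
2. B_y = -61/3  [ED ∥ BA ∩ DA ∥ EB]
   → B = (-22, -61/3)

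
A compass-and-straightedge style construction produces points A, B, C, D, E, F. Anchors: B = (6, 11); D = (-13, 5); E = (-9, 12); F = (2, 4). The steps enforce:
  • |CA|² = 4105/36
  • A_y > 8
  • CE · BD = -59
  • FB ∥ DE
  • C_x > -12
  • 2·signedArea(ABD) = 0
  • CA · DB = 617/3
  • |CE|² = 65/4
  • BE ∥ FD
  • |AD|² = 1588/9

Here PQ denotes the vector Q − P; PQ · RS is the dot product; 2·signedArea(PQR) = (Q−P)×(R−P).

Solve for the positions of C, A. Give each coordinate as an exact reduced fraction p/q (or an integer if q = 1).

1. C_x = -11  [line 19·x + 6·y + 158 = 0 ∩ |CE|² = 65/4]
2. C_y = 17/2  [line 19·x + 6·y + 158 = 0 ∩ |CE|² = 65/4]
   → C = (-11, 17/2)
3. A_x = -1/3  [CA · DB = 617/3 ∩ 2·signedArea(ABD) = 0]
4. A_y = 9  [CA · DB = 617/3 ∩ 2·signedArea(ABD) = 0]
   → A = (-1/3, 9)

A = (-1/3, 9)
C = (-11, 17/2)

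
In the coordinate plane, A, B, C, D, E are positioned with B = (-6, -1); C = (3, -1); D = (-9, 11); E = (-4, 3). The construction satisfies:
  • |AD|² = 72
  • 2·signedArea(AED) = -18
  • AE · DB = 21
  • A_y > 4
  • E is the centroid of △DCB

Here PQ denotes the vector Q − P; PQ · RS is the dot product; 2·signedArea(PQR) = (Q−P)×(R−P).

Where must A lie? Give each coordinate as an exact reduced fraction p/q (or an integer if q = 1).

1. A_x = -3  [AE · DB = 21 ∩ 2·signedArea(AED) = -18]
2. A_y = 5  [AE · DB = 21 ∩ 2·signedArea(AED) = -18]
   → A = (-3, 5)

A = (-3, 5)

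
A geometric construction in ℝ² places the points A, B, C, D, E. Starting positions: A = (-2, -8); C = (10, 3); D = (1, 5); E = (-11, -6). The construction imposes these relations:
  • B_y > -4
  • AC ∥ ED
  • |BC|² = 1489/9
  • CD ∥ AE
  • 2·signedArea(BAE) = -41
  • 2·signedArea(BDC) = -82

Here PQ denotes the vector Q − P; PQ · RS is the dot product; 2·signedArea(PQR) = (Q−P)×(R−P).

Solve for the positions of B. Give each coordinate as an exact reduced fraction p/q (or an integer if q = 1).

1. B_x = -1  [line 2·x + 9·y + 35 = 0 ∩ |BC|² = 1489/9]
2. B_y = -11/3  [line 2·x + 9·y + 35 = 0 ∩ |BC|² = 1489/9]
   → B = (-1, -11/3)

B = (-1, -11/3)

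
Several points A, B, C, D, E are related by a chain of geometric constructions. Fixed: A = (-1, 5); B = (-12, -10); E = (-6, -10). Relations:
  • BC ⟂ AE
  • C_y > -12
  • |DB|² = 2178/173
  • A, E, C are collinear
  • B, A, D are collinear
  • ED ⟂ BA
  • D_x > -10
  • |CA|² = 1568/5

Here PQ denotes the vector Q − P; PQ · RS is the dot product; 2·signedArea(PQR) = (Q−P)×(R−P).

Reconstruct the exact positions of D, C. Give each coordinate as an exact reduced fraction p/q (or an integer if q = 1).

C = (-33/5, -59/5)
D = (-1713/173, -1235/173)

1. D_x = -1713/173  [B, A, D are collinear ∩ ED ⟂ BA]
2. D_y = -1235/173  [B, A, D are collinear ∩ ED ⟂ BA]
   → D = (-1713/173, -1235/173)
3. C_x = -33/5  [A, E, C are collinear ∩ BC ⟂ AE]
4. C_y = -59/5  [A, E, C are collinear ∩ BC ⟂ AE]
   → C = (-33/5, -59/5)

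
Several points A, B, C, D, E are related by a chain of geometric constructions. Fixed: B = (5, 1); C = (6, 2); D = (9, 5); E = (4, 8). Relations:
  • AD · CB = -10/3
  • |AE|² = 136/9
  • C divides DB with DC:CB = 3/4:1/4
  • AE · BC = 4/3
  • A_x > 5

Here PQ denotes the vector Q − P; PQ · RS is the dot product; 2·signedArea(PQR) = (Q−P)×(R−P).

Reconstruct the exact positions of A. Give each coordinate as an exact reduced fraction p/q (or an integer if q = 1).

A = (6, 14/3)

1. A_x = 6  [line 1·x + 1·y + -32/3 = 0 ∩ |AE|² = 136/9]
2. A_y = 14/3  [line 1·x + 1·y + -32/3 = 0 ∩ |AE|² = 136/9]
   → A = (6, 14/3)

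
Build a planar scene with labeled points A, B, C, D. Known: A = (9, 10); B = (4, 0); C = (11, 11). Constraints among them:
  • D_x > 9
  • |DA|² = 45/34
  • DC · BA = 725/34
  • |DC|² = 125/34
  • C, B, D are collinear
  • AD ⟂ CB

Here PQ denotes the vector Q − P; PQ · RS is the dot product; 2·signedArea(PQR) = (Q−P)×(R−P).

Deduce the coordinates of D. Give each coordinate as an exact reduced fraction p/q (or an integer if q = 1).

1. D_x = 339/34  [C, B, D are collinear ∩ AD ⟂ CB]
2. D_y = 319/34  [C, B, D are collinear ∩ AD ⟂ CB]
   → D = (339/34, 319/34)

D = (339/34, 319/34)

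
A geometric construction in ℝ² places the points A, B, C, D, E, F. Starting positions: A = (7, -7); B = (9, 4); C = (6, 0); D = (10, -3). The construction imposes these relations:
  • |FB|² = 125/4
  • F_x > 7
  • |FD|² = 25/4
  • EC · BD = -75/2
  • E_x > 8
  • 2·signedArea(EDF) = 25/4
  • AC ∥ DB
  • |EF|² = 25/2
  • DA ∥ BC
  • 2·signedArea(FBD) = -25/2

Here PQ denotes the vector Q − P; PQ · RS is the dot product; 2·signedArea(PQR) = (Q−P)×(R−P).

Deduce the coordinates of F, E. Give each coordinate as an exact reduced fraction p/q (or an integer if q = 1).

1. F_x = 8  [line 7·x + 1·y + -109/2 = 0 ∩ |FB|² = 125/4]
2. F_y = -3/2  [line 7·x + 1·y + -109/2 = 0 ∩ |FB|² = 125/4]
   → F = (8, -3/2)
3. E_x = 17/2  [EC · BD = -75/2 ∩ 2·signedArea(EDF) = 25/4]
4. E_y = -5  [EC · BD = -75/2 ∩ 2·signedArea(EDF) = 25/4]
   → E = (17/2, -5)

E = (17/2, -5)
F = (8, -3/2)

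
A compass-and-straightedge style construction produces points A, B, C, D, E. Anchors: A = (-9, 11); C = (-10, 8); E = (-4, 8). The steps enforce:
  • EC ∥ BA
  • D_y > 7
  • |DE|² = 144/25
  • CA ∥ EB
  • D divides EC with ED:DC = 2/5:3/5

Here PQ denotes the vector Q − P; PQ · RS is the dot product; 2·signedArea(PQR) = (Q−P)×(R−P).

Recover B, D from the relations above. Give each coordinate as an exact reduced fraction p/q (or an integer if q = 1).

1. B_x = -3  [EC ∥ BA ∩ CA ∥ EB]
2. B_y = 11  [EC ∥ BA ∩ CA ∥ EB]
   → B = (-3, 11)
3. D_x = -32/5  [D divides EC with ED:DC = 2/5:3/5]
4. D_y = 8  [D divides EC with ED:DC = 2/5:3/5]
   → D = (-32/5, 8)

B = (-3, 11)
D = (-32/5, 8)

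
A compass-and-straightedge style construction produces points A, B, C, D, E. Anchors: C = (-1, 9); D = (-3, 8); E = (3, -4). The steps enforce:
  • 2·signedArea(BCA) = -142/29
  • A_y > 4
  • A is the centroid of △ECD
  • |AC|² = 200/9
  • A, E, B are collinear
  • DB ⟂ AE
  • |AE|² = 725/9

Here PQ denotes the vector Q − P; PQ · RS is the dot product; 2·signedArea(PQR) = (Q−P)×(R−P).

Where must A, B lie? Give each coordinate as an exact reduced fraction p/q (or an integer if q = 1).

A = (-1/3, 13/3)
B = (-57/29, 244/29)

1. A_x = -1/3  [A is the centroid of △ECD]
2. A_y = 13/3  [A is the centroid of △ECD]
   → A = (-1/3, 13/3)
3. B_x = -57/29  [A, E, B are collinear ∩ DB ⟂ AE]
4. B_y = 244/29  [A, E, B are collinear ∩ DB ⟂ AE]
   → B = (-57/29, 244/29)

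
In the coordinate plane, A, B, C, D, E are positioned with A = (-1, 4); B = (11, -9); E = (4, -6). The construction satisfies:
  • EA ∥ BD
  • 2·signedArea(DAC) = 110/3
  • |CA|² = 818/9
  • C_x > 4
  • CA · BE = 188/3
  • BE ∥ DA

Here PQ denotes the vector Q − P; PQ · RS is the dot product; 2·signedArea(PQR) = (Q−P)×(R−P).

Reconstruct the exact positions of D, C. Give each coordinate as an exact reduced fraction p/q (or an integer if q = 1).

1. D_x = 6  [BE ∥ DA ∩ EA ∥ BD]
2. D_y = 1  [BE ∥ DA ∩ EA ∥ BD]
   → D = (6, 1)
3. C_x = 14/3  [CA · BE = 188/3 ∩ 2·signedArea(DAC) = 110/3]
4. C_y = -11/3  [CA · BE = 188/3 ∩ 2·signedArea(DAC) = 110/3]
   → C = (14/3, -11/3)

C = (14/3, -11/3)
D = (6, 1)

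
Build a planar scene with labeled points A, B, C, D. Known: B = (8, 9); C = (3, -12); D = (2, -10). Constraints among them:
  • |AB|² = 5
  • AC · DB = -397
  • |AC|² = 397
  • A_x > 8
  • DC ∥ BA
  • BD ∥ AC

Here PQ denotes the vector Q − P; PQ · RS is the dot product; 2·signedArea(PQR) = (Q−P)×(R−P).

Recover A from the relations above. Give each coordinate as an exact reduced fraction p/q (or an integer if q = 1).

A = (9, 7)

1. A_x = 9  [BD ∥ AC ∩ DC ∥ BA]
2. A_y = 7  [BD ∥ AC ∩ DC ∥ BA]
   → A = (9, 7)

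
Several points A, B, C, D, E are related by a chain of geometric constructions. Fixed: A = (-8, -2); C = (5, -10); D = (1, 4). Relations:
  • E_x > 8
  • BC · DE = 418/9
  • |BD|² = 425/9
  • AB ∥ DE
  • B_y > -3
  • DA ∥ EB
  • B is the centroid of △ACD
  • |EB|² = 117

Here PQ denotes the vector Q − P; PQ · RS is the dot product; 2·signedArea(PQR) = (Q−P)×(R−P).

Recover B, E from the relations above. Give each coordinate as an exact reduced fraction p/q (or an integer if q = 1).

1. B_x = -2/3  [B is the centroid of △ACD]
2. B_y = -8/3  [B is the centroid of △ACD]
   → B = (-2/3, -8/3)
3. E_x = 25/3  [DA ∥ EB ∩ AB ∥ DE]
4. E_y = 10/3  [DA ∥ EB ∩ AB ∥ DE]
   → E = (25/3, 10/3)

B = (-2/3, -8/3)
E = (25/3, 10/3)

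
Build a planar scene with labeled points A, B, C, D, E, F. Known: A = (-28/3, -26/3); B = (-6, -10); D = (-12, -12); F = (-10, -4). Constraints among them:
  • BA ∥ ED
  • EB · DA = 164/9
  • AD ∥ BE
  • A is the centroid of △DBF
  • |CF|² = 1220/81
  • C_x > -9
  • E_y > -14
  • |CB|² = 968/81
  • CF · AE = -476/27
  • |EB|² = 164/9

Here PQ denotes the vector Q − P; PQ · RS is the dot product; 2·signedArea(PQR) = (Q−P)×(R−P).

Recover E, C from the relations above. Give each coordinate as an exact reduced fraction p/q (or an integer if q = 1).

C = (-76/9, -68/9)
E = (-26/3, -40/3)

1. E_x = -26/3  [BA ∥ ED ∩ AD ∥ BE]
2. E_y = -40/3  [BA ∥ ED ∩ AD ∥ BE]
   → E = (-26/3, -40/3)
3. C_x = -76/9  [line -2/3·x + 14/3·y + 800/27 = 0 ∩ |CF|² = 1220/81]
4. C_y = -68/9  [line -2/3·x + 14/3·y + 800/27 = 0 ∩ |CF|² = 1220/81]
   → C = (-76/9, -68/9)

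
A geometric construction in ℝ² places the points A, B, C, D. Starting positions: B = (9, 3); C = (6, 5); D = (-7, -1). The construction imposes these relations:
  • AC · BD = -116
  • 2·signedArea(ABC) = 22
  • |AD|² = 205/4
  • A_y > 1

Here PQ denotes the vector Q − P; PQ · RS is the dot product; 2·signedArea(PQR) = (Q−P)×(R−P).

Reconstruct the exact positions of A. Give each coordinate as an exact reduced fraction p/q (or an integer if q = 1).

A = (-1/2, 2)

1. A_x = -1/2  [2·signedArea(ABC) = 22 ∩ AC · BD = -116]
2. A_y = 2  [2·signedArea(ABC) = 22 ∩ AC · BD = -116]
   → A = (-1/2, 2)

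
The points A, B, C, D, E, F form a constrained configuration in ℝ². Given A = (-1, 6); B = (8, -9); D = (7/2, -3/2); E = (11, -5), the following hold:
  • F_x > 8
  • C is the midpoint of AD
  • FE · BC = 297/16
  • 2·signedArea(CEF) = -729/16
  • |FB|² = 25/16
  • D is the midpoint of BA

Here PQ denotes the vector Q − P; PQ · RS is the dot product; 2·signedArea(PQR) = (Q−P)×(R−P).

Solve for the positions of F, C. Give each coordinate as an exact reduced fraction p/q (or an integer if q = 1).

C = (5/4, 9/4)
F = (35/4, -8)

1. C_x = 5/4  [C is the midpoint of AD]
2. C_y = 9/4  [C is the midpoint of AD]
   → C = (5/4, 9/4)
3. F_x = 35/4  [FE · BC = 297/16 ∩ 2·signedArea(CEF) = -729/16]
4. F_y = -8  [FE · BC = 297/16 ∩ 2·signedArea(CEF) = -729/16]
   → F = (35/4, -8)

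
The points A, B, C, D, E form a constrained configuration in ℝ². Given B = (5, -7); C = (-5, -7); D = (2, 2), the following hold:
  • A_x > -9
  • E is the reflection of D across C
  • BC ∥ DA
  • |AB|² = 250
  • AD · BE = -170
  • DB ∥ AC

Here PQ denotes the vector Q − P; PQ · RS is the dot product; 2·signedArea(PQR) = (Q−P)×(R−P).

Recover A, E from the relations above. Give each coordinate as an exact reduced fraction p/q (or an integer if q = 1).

1. A_x = -8  [DB ∥ AC ∩ BC ∥ DA]
2. A_y = 2  [DB ∥ AC ∩ BC ∥ DA]
   → A = (-8, 2)
3. E_x = -12  [E is the reflection of D across C]
4. E_y = -16  [E is the reflection of D across C]
   → E = (-12, -16)

A = (-8, 2)
E = (-12, -16)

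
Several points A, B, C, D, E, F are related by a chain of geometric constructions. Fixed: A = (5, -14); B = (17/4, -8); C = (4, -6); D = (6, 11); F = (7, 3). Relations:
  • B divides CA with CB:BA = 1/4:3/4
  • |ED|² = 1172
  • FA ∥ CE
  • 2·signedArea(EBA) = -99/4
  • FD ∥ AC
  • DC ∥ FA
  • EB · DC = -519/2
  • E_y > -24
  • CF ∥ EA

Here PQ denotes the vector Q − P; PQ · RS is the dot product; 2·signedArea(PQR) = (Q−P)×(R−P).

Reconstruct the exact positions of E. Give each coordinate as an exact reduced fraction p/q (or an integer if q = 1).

E = (2, -23)

1. E_x = 2  [CF ∥ EA ∩ FA ∥ CE]
2. E_y = -23  [CF ∥ EA ∩ FA ∥ CE]
   → E = (2, -23)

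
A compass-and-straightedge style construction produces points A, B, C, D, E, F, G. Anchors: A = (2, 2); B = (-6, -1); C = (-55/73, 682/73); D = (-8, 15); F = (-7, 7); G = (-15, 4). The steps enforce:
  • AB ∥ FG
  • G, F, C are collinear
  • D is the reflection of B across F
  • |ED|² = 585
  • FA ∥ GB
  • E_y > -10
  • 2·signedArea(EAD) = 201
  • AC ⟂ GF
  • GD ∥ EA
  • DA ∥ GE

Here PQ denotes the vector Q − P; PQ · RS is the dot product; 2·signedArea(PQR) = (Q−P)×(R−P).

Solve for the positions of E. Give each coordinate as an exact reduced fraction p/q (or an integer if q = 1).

E = (-5, -9)

1. E_x = -5  [GD ∥ EA ∩ DA ∥ GE]
2. E_y = -9  [GD ∥ EA ∩ DA ∥ GE]
   → E = (-5, -9)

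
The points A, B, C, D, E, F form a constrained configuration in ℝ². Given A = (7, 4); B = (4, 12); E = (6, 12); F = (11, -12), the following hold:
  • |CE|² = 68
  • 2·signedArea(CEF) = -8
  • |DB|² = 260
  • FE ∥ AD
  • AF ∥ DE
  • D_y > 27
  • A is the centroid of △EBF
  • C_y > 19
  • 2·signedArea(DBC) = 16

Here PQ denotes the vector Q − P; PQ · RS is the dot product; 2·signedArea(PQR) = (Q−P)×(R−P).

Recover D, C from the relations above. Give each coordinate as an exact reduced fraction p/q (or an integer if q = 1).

C = (4, 20)
D = (2, 28)

1. D_x = 2  [AF ∥ DE ∩ FE ∥ AD]
2. D_y = 28  [AF ∥ DE ∩ FE ∥ AD]
   → D = (2, 28)
3. C_x = 4  [2·signedArea(CEF) = -8 ∩ 2·signedArea(DBC) = 16]
4. C_y = 20  [2·signedArea(CEF) = -8 ∩ 2·signedArea(DBC) = 16]
   → C = (4, 20)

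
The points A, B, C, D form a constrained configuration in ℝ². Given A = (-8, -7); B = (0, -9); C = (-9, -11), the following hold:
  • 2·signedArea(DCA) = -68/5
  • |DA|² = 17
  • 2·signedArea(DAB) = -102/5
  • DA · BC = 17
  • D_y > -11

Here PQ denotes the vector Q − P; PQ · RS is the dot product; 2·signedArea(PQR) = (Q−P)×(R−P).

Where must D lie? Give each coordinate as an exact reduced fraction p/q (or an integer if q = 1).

1. D_x = -27/5  [2·signedArea(DCA) = -68/5 ∩ DA · BC = 17]
2. D_y = -51/5  [2·signedArea(DCA) = -68/5 ∩ DA · BC = 17]
   → D = (-27/5, -51/5)

D = (-27/5, -51/5)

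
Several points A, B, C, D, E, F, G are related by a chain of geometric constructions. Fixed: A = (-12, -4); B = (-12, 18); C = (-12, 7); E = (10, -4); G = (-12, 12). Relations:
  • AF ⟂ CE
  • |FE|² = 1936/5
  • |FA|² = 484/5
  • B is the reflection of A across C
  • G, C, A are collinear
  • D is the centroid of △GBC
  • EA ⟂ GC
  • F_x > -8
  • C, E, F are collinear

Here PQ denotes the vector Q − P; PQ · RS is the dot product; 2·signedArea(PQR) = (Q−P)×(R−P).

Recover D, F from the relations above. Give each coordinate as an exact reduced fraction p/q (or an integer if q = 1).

D = (-12, 37/3)
F = (-38/5, 24/5)

1. D_x = -12  [D is the centroid of △GBC]
2. D_y = 37/3  [D is the centroid of △GBC]
   → D = (-12, 37/3)
3. F_x = -38/5  [C, E, F are collinear ∩ AF ⟂ CE]
4. F_y = 24/5  [C, E, F are collinear ∩ AF ⟂ CE]
   → F = (-38/5, 24/5)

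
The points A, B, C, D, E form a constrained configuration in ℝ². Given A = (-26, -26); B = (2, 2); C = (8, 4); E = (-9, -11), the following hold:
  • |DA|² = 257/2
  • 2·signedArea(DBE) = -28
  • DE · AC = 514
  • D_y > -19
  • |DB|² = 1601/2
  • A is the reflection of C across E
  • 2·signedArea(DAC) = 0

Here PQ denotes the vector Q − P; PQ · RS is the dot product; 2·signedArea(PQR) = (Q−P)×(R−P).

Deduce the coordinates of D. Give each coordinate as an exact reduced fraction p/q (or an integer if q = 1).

D = (-35/2, -37/2)

1. D_x = -35/2  [2·signedArea(DAC) = 0 ∩ 2·signedArea(DBE) = -28]
2. D_y = -37/2  [2·signedArea(DAC) = 0 ∩ 2·signedArea(DBE) = -28]
   → D = (-35/2, -37/2)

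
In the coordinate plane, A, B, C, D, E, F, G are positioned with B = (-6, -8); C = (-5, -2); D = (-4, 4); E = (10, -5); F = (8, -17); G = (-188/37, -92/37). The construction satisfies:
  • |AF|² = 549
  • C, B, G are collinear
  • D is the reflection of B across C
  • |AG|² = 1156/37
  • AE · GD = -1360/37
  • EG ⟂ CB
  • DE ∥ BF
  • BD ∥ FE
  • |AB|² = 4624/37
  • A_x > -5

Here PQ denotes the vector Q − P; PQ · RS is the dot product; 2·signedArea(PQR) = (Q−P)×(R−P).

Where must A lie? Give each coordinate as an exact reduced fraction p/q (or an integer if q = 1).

1. A_x = -154/37  [line -40/37·x + -240/37·y + 560/37 = 0 ∩ |AG|² = 1156/37]
2. A_y = 112/37  [line -40/37·x + -240/37·y + 560/37 = 0 ∩ |AG|² = 1156/37]
   → A = (-154/37, 112/37)

A = (-154/37, 112/37)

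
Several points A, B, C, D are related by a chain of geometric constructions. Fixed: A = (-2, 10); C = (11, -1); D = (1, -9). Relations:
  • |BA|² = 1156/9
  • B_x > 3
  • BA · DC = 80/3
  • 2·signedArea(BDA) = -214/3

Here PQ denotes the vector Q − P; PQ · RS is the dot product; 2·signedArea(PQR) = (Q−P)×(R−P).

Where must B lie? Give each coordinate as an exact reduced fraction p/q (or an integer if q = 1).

B = (10/3, 0)

1. B_x = 10/3  [BA · DC = 80/3 ∩ 2·signedArea(BDA) = -214/3]
2. B_y = 0  [BA · DC = 80/3 ∩ 2·signedArea(BDA) = -214/3]
   → B = (10/3, 0)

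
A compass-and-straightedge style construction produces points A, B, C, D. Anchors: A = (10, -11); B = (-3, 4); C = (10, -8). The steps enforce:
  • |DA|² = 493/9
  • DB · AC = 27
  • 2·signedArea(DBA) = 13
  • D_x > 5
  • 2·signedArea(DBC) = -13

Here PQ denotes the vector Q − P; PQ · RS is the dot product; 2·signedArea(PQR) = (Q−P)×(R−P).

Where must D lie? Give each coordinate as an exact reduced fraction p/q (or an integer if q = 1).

D = (17/3, -5)

1. D_x = 17/3  [DB · AC = 27 ∩ 2·signedArea(DBA) = 13]
2. D_y = -5  [DB · AC = 27 ∩ 2·signedArea(DBA) = 13]
   → D = (17/3, -5)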